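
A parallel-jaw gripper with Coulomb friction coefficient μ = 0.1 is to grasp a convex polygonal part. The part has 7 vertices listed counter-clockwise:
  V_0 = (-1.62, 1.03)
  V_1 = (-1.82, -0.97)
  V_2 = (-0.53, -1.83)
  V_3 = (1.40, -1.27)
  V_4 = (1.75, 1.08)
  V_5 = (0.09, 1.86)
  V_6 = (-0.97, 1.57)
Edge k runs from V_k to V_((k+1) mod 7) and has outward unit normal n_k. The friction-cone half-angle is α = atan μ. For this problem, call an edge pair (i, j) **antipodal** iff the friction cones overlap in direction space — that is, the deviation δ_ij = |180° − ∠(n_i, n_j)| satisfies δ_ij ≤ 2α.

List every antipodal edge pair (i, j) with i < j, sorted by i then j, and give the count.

count = 3; pairs: (0,3), (1,4), (2,5)

α = atan 0.1 = 5.71°;  2α = 11.42°
n_0 = (-0.9950, +0.0995)
n_1 = (-0.5547, -0.8321)
n_2 = (+0.2787, -0.9604)
n_3 = (+0.9891, -0.1473)
n_4 = (+0.4253, +0.9051)
n_5 = (-0.2639, +0.9646)
n_6 = (-0.6390, +0.7692)
  (0,1): δ = 117.98°  ·
  (0,2): δ = 68.11°  ·
  (0,3): δ = 2.76°  ✓
  (0,4): δ = 70.54°  ·
  (0,5): δ = 111.01°  ·
  (0,6): δ = 135.43°  ·
  (1,2): δ = 130.13°  ·
  (1,3): δ = 64.78°  ·
  (1,4): δ = 8.52°  ✓
  (1,5): δ = 48.99°  ·
  (1,6): δ = 73.41°  ·
  (2,3): δ = 114.65°  ·
  (2,4): δ = 41.35°  ·
  (2,5): δ = 0.88°  ✓
  (2,6): δ = 23.54°  ·
  (3,4): δ = 106.70°  ·
  (3,5): δ = 66.23°  ·
  (3,6): δ = 41.81°  ·
  (4,5): δ = 139.53°  ·
  (4,6): δ = 115.11°  ·
  (5,6): δ = 155.58°  ·
antipodal pairs: 3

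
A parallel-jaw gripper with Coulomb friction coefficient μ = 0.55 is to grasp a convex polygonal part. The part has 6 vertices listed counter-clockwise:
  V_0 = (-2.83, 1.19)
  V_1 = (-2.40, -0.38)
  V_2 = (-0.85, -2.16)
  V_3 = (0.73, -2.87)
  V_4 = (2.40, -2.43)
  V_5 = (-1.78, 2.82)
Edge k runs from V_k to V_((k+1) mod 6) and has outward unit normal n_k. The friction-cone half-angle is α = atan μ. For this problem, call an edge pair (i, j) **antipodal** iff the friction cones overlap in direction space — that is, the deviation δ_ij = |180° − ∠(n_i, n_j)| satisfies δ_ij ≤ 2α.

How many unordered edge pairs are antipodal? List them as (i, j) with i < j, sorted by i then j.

α = atan 0.55 = 28.81°;  2α = 57.62°
n_0 = (-0.9645, -0.2642)
n_1 = (-0.7541, -0.6567)
n_2 = (-0.4099, -0.9121)
n_3 = (+0.2548, -0.9670)
n_4 = (+0.7823, +0.6229)
n_5 = (-0.8407, +0.5415)
  (0,1): δ = 154.27°  ·
  (0,2): δ = 129.51°  ·
  (0,3): δ = 90.56°  ·
  (0,4): δ = 23.21°  ✓
  (0,5): δ = 131.89°  ·
  (1,2): δ = 155.25°  ·
  (1,3): δ = 116.29°  ·
  (1,4): δ = 2.52°  ✓
  (1,5): δ = 106.16°  ·
  (2,3): δ = 141.04°  ·
  (2,4): δ = 27.28°  ✓
  (2,5): δ = 81.41°  ·
  (3,4): δ = 66.23°  ·
  (3,5): δ = 42.45°  ✓
  (4,5): δ = 71.31°  ·
antipodal pairs: 4

count = 4; pairs: (0,4), (1,4), (2,4), (3,5)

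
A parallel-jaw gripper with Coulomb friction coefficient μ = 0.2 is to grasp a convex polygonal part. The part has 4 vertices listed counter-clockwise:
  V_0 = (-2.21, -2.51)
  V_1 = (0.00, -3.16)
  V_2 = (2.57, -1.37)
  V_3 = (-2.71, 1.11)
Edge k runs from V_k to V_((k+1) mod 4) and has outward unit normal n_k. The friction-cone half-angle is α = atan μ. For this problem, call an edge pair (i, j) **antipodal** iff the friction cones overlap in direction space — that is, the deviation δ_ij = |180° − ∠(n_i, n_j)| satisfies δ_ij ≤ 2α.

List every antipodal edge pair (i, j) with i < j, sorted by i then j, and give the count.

count = 1; pairs: (0,2)

α = atan 0.2 = 11.31°;  2α = 22.62°
n_0 = (-0.2822, -0.9594)
n_1 = (+0.5715, -0.8206)
n_2 = (+0.4251, +0.9051)
n_3 = (-0.9906, -0.1368)
  (0,1): δ = 128.75°  ·
  (0,2): δ = 8.77°  ✓
  (0,3): δ = 114.25°  ·
  (1,2): δ = 60.02°  ·
  (1,3): δ = 63.01°  ·
  (2,3): δ = 56.98°  ·
antipodal pairs: 1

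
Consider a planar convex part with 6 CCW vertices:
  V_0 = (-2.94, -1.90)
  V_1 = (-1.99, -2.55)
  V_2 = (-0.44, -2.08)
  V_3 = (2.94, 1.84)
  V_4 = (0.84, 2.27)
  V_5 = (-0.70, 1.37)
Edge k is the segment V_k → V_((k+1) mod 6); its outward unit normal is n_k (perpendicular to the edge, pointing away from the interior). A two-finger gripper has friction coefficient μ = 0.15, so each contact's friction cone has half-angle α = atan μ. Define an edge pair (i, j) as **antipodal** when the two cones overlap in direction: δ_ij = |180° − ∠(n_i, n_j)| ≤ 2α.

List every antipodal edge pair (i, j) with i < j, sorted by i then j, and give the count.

α = atan 0.15 = 8.53°;  2α = 17.06°
n_0 = (-0.5647, -0.8253)
n_1 = (+0.2902, -0.9570)
n_2 = (+0.7573, -0.6530)
n_3 = (+0.2006, +0.9797)
n_4 = (-0.5046, +0.8634)
n_5 = (-0.8250, +0.5651)
  (0,1): δ = 128.75°  ·
  (0,2): δ = 96.39°  ·
  (0,3): δ = 22.81°  ·
  (0,4): δ = 64.68°  ·
  (0,5): δ = 89.97°  ·
  (1,2): δ = 147.64°  ·
  (1,3): δ = 28.44°  ·
  (1,4): δ = 13.43°  ✓
  (1,5): δ = 38.72°  ·
  (2,3): δ = 60.80°  ·
  (2,4): δ = 18.93°  ·
  (2,5): δ = 6.36°  ✓
  (3,4): δ = 138.13°  ·
  (3,5): δ = 112.84°  ·
  (4,5): δ = 154.71°  ·
antipodal pairs: 2

count = 2; pairs: (1,4), (2,5)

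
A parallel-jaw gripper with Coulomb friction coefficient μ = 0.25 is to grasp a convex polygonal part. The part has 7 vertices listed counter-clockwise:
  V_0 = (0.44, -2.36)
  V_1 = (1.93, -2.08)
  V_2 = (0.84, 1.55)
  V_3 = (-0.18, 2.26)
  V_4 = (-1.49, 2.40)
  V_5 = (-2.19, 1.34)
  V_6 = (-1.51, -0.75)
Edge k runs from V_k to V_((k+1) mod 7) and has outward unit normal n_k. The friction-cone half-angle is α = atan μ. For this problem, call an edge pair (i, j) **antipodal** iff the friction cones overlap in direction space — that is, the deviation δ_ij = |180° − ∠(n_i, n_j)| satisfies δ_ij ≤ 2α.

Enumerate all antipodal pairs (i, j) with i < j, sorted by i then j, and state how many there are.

α = atan 0.25 = 14.04°;  2α = 28.07°
n_0 = (+0.1847, -0.9828)
n_1 = (+0.9578, +0.2876)
n_2 = (+0.5713, +0.8207)
n_3 = (+0.1063, +0.9943)
n_4 = (-0.8345, +0.5511)
n_5 = (-0.9509, -0.3094)
n_6 = (-0.6367, -0.7711)
  (0,1): δ = 83.93°  ·
  (0,2): δ = 45.48°  ·
  (0,3): δ = 16.74°  ✓
  (0,4): δ = 45.92°  ·
  (0,5): δ = 97.38°  ·
  (0,6): δ = 129.81°  ·
  (1,2): δ = 141.55°  ·
  (1,3): δ = 112.81°  ·
  (1,4): δ = 50.15°  ·
  (1,5): δ = 1.31°  ✓
  (1,6): δ = 33.74°  ·
  (2,3): δ = 151.26°  ·
  (2,4): δ = 88.60°  ·
  (2,5): δ = 37.14°  ·
  (2,6): δ = 4.70°  ✓
  (3,4): δ = 117.34°  ·
  (3,5): δ = 65.88°  ·
  (3,6): δ = 33.44°  ·
  (4,5): δ = 128.54°  ·
  (4,6): δ = 96.10°  ·
  (5,6): δ = 147.57°  ·
antipodal pairs: 3

count = 3; pairs: (0,3), (1,5), (2,6)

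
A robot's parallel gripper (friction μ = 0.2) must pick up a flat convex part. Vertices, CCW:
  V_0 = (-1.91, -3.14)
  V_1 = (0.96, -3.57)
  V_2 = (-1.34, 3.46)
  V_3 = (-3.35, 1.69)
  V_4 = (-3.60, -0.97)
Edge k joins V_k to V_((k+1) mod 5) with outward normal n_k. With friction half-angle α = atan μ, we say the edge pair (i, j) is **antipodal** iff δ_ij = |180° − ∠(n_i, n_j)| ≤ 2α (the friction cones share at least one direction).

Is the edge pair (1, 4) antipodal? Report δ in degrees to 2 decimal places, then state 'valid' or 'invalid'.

δ = 19.80°, valid

α = atan 0.2 = 11.31°;  2α = 22.62°
edge 1: e_1 = (-2.30, +7.03);  n_1 = (+0.9504, +0.3110)
edge 4: e_4 = (+1.69, -2.17);  n_4 = (-0.7890, -0.6144)
∠(n_1, n_4) = 160.20°
δ = |180° − 160.20°| = 19.80°
19.80° ≤ 2α = 22.62°  →  valid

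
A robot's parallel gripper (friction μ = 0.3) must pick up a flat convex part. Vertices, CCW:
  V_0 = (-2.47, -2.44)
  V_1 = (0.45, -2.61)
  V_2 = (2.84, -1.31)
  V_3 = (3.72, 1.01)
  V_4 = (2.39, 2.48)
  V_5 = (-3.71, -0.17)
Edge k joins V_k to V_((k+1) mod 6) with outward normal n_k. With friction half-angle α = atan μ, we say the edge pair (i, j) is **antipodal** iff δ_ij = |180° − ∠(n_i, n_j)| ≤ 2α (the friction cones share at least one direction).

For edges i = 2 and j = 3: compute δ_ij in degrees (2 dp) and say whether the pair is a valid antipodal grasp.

α = atan 0.3 = 16.70°;  2α = 33.40°
edge 2: e_2 = (+0.88, +2.32);  n_2 = (+0.9350, -0.3547)
edge 3: e_3 = (-1.33, +1.47);  n_3 = (+0.7415, +0.6709)
∠(n_2, n_3) = 62.91°
δ = |180° − 62.91°| = 117.09°
117.09° > 2α = 33.40°  →  invalid

δ = 117.09°, invalid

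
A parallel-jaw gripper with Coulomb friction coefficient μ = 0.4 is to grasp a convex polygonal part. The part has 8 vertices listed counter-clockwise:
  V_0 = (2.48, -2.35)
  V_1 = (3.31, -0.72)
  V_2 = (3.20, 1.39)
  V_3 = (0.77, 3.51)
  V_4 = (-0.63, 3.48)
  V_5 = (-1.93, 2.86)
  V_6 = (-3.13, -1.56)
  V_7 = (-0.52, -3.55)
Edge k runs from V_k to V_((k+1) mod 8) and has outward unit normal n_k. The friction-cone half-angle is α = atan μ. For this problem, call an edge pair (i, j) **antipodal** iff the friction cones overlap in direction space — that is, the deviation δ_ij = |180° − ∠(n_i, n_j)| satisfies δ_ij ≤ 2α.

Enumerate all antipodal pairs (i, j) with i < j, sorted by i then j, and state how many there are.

count = 7; pairs: (0,4), (0,5), (1,5), (2,6), (3,6), (3,7), (4,7)

α = atan 0.4 = 21.80°;  2α = 43.60°
n_0 = (+0.8911, -0.4538)
n_1 = (+0.9986, +0.0521)
n_2 = (+0.6574, +0.7535)
n_3 = (-0.0214, +0.9998)
n_4 = (-0.4305, +0.9026)
n_5 = (-0.9651, +0.2620)
n_6 = (-0.6063, -0.7952)
n_7 = (+0.3714, -0.9285)
  (0,1): δ = 150.03°  ·
  (0,2): δ = 104.12°  ·
  (0,3): δ = 61.79°  ·
  (0,4): δ = 37.52°  ✓
  (0,5): δ = 11.80°  ✓
  (0,6): δ = 79.66°  ·
  (0,7): δ = 138.79°  ·
  (1,2): δ = 134.09°  ·
  (1,3): δ = 91.76°  ·
  (1,4): δ = 67.49°  ·
  (1,5): δ = 18.17°  ✓
  (1,6): δ = 49.69°  ·
  (1,7): δ = 108.82°  ·
  (2,3): δ = 137.67°  ·
  (2,4): δ = 113.40°  ·
  (2,5): δ = 64.09°  ·
  (2,6): δ = 3.78°  ✓
  (2,7): δ = 62.90°  ·
  (3,4): δ = 155.73°  ·
  (3,5): δ = 106.42°  ·
  (3,6): δ = 38.55°  ✓
  (3,7): δ = 20.57°  ✓
  (4,5): δ = 130.69°  ·
  (4,6): δ = 62.82°  ·
  (4,7): δ = 3.70°  ✓
  (5,6): δ = 112.13°  ·
  (5,7): δ = 53.01°  ·
  (6,7): δ = 120.87°  ·
antipodal pairs: 7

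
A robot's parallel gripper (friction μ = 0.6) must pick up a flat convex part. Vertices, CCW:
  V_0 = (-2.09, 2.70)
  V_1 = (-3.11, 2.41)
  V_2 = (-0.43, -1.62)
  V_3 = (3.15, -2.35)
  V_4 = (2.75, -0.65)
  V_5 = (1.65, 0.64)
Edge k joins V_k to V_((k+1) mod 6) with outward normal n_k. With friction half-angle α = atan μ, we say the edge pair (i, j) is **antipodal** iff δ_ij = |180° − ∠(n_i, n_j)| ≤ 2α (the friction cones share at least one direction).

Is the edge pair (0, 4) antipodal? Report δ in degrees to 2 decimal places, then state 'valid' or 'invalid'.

δ = 114.58°, invalid

α = atan 0.6 = 30.96°;  2α = 61.93°
edge 0: e_0 = (-1.02, -0.29);  n_0 = (-0.2735, +0.9619)
edge 4: e_4 = (-1.10, +1.29);  n_4 = (+0.7609, +0.6488)
∠(n_0, n_4) = 65.42°
δ = |180° − 65.42°| = 114.58°
114.58° > 2α = 61.93°  →  invalid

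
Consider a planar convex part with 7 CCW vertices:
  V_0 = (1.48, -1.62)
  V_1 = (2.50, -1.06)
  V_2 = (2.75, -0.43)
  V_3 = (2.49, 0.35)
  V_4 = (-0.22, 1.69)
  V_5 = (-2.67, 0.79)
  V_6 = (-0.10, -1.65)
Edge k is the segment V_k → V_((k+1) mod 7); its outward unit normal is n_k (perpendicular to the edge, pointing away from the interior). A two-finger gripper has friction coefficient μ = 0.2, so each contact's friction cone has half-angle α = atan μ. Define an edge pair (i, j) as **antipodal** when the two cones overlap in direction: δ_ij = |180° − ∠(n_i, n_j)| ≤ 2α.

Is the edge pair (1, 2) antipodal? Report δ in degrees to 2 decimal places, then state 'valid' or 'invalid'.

δ = 139.92°, invalid

α = atan 0.2 = 11.31°;  2α = 22.62°
edge 1: e_1 = (+0.25, +0.63);  n_1 = (+0.9295, -0.3688)
edge 2: e_2 = (-0.26, +0.78);  n_2 = (+0.9487, +0.3162)
∠(n_1, n_2) = 40.08°
δ = |180° − 40.08°| = 139.92°
139.92° > 2α = 22.62°  →  invalid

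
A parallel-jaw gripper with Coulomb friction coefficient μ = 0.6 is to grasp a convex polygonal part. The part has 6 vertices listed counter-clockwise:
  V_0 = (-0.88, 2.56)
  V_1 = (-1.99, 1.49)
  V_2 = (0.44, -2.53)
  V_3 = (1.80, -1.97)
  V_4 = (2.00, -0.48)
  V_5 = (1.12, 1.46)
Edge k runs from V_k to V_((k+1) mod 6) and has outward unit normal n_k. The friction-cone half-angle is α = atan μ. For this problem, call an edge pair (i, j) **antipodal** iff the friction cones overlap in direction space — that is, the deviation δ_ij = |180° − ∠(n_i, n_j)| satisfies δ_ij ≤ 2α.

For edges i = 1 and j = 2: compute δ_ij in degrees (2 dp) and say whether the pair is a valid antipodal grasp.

α = atan 0.6 = 30.96°;  2α = 61.93°
edge 1: e_1 = (+2.43, -4.02);  n_1 = (-0.8558, -0.5173)
edge 2: e_2 = (+1.36, +0.56);  n_2 = (+0.3807, -0.9247)
∠(n_1, n_2) = 81.23°
δ = |180° − 81.23°| = 98.77°
98.77° > 2α = 61.93°  →  invalid

δ = 98.77°, invalid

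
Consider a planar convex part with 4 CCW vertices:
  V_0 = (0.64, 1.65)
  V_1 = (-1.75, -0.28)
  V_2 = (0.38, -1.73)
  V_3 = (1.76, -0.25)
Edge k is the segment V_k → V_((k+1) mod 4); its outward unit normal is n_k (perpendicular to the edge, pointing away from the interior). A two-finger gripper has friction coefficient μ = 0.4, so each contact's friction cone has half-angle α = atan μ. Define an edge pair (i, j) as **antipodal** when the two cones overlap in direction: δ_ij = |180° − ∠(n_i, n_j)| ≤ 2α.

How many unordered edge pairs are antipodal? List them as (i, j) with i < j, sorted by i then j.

count = 2; pairs: (0,2), (1,3)

α = atan 0.4 = 21.80°;  2α = 43.60°
n_0 = (-0.6283, +0.7780)
n_1 = (-0.5627, -0.8266)
n_2 = (+0.7314, -0.6820)
n_3 = (+0.8615, +0.5078)
  (0,1): δ = 73.17°  ·
  (0,2): δ = 8.08°  ✓
  (0,3): δ = 81.60°  ·
  (1,2): δ = 98.75°  ·
  (1,3): δ = 25.24°  ✓
  (2,3): δ = 106.48°  ·
antipodal pairs: 2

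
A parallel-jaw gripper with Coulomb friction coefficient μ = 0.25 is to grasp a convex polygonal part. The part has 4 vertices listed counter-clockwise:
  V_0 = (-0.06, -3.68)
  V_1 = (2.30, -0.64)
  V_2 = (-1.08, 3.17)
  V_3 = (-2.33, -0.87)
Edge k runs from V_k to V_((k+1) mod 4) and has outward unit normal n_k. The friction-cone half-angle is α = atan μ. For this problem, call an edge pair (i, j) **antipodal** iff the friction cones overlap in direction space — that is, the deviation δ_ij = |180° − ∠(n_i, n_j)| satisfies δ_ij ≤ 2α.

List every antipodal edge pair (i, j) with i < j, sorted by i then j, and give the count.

α = atan 0.25 = 14.04°;  2α = 28.07°
n_0 = (+0.7899, -0.6132)
n_1 = (+0.7481, +0.6636)
n_2 = (-0.9553, +0.2956)
n_3 = (-0.7779, -0.6284)
  (0,1): δ = 100.60°  ·
  (0,2): δ = 20.63°  ✓
  (0,3): δ = 76.76°  ·
  (1,2): δ = 58.77°  ·
  (1,3): δ = 2.65°  ✓
  (2,3): δ = 123.88°  ·
antipodal pairs: 2

count = 2; pairs: (0,2), (1,3)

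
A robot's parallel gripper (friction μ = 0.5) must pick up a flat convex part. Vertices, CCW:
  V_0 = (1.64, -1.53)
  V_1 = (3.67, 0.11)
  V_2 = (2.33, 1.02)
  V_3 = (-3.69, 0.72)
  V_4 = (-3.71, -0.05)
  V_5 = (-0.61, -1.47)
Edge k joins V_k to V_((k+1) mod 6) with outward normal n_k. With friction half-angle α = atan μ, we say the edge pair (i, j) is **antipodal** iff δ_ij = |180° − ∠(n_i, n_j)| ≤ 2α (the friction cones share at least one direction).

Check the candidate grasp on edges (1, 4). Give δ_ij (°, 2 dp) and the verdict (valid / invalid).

δ = 9.57°, valid

α = atan 0.5 = 26.57°;  2α = 53.13°
edge 1: e_1 = (-1.34, +0.91);  n_1 = (+0.5618, +0.8273)
edge 4: e_4 = (+3.10, -1.42);  n_4 = (-0.4165, -0.9092)
∠(n_1, n_4) = 170.43°
δ = |180° − 170.43°| = 9.57°
9.57° ≤ 2α = 53.13°  →  valid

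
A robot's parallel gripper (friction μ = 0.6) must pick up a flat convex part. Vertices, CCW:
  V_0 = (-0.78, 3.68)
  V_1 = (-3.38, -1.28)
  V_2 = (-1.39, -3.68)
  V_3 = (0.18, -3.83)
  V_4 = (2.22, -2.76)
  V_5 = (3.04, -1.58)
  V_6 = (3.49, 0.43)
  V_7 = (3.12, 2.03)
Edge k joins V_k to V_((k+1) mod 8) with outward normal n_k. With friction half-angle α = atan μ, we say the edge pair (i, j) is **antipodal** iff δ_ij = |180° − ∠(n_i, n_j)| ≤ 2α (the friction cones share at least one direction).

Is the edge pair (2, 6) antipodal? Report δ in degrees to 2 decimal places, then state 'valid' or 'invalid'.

δ = 71.52°, invalid

α = atan 0.6 = 30.96°;  2α = 61.93°
edge 2: e_2 = (+1.57, -0.15);  n_2 = (-0.0951, -0.9955)
edge 6: e_6 = (-0.37, +1.60);  n_6 = (+0.9743, +0.2253)
∠(n_2, n_6) = 108.48°
δ = |180° − 108.48°| = 71.52°
71.52° > 2α = 61.93°  →  invalid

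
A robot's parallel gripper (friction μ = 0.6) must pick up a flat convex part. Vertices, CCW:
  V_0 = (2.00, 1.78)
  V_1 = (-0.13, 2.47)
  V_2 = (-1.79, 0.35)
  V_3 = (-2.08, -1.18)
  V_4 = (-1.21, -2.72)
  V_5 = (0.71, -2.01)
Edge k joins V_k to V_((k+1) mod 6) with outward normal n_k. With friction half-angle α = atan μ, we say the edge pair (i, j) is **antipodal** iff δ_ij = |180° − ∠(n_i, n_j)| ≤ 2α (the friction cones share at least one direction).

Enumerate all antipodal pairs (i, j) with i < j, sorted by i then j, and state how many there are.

α = atan 0.6 = 30.96°;  2α = 61.93°
n_0 = (+0.3082, +0.9513)
n_1 = (-0.7873, +0.6165)
n_2 = (-0.9825, +0.1862)
n_3 = (-0.8707, -0.4919)
n_4 = (+0.3468, -0.9379)
n_5 = (+0.9467, -0.3222)
  (0,1): δ = 110.11°  ·
  (0,2): δ = 82.78°  ·
  (0,3): δ = 42.59°  ✓
  (0,4): δ = 38.24°  ✓
  (0,5): δ = 89.15°  ·
  (1,2): δ = 152.67°  ·
  (1,3): δ = 112.47°  ·
  (1,4): δ = 31.64°  ✓
  (1,5): δ = 19.26°  ✓
  (2,3): δ = 139.80°  ·
  (2,4): δ = 58.97°  ✓
  (2,5): δ = 8.06°  ✓
  (3,4): δ = 99.17°  ·
  (3,5): δ = 48.26°  ✓
  (4,5): δ = 129.09°  ·
antipodal pairs: 7

count = 7; pairs: (0,3), (0,4), (1,4), (1,5), (2,4), (2,5), (3,5)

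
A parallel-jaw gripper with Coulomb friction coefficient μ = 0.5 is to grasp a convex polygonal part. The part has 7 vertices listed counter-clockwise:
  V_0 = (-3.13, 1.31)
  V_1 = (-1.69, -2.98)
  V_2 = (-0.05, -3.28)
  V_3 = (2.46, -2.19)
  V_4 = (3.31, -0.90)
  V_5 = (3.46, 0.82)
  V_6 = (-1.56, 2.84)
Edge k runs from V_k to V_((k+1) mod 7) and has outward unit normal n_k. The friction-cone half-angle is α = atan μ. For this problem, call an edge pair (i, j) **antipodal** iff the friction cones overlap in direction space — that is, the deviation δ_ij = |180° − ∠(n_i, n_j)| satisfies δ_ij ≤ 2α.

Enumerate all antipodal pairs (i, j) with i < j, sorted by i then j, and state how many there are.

α = atan 0.5 = 26.57°;  2α = 53.13°
n_0 = (-0.9480, -0.3182)
n_1 = (-0.1799, -0.9837)
n_2 = (+0.3983, -0.9172)
n_3 = (+0.8350, -0.5502)
n_4 = (+0.9962, -0.0869)
n_5 = (+0.3733, +0.9277)
n_6 = (-0.6979, +0.7162)
  (0,1): δ = 118.92°  ·
  (0,2): δ = 85.08°  ·
  (0,3): δ = 51.94°  ✓
  (0,4): δ = 23.54°  ✓
  (0,5): δ = 49.53°  ✓
  (0,6): δ = 115.71°  ·
  (1,2): δ = 146.16°  ·
  (1,3): δ = 113.02°  ·
  (1,4): δ = 84.62°  ·
  (1,5): δ = 11.55°  ✓
  (1,6): δ = 54.63°  ·
  (2,3): δ = 146.85°  ·
  (2,4): δ = 118.46°  ·
  (2,5): δ = 45.39°  ✓
  (2,6): δ = 20.79°  ✓
  (3,4): δ = 151.60°  ·
  (3,5): δ = 78.54°  ·
  (3,6): δ = 12.36°  ✓
  (4,5): δ = 106.94°  ·
  (4,6): δ = 40.76°  ✓
  (5,6): δ = 113.82°  ·
antipodal pairs: 8

count = 8; pairs: (0,3), (0,4), (0,5), (1,5), (2,5), (2,6), (3,6), (4,6)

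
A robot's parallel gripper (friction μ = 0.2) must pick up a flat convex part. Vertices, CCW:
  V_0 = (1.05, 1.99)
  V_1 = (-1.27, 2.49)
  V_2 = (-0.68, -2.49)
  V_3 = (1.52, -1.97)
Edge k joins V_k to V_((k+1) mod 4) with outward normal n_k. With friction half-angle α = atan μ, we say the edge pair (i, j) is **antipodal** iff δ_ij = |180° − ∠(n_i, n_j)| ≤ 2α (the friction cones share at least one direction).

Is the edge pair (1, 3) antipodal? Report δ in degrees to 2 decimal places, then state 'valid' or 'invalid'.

δ = 0.01°, valid

α = atan 0.2 = 11.31°;  2α = 22.62°
edge 1: e_1 = (+0.59, -4.98);  n_1 = (-0.9931, -0.1177)
edge 3: e_3 = (-0.47, +3.96);  n_3 = (+0.9930, +0.1179)
∠(n_1, n_3) = 179.99°
δ = |180° − 179.99°| = 0.01°
0.01° ≤ 2α = 22.62°  →  valid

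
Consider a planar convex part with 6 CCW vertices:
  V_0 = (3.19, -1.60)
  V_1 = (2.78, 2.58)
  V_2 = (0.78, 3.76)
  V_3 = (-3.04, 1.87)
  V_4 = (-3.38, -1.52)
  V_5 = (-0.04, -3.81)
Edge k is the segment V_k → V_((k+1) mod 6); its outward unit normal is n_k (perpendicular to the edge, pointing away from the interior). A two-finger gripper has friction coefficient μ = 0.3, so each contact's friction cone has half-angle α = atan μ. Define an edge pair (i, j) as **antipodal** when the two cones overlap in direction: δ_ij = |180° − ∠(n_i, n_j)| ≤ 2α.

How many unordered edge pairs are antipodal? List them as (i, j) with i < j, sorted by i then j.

count = 3; pairs: (0,3), (1,4), (2,5)

α = atan 0.3 = 16.70°;  2α = 33.40°
n_0 = (+0.9952, +0.0976)
n_1 = (+0.5081, +0.8613)
n_2 = (-0.4435, +0.8963)
n_3 = (-0.9950, +0.0998)
n_4 = (-0.5655, -0.8248)
n_5 = (+0.5647, -0.8253)
  (0,1): δ = 126.14°  ·
  (0,2): δ = 69.28°  ·
  (0,3): δ = 11.33°  ✓
  (0,4): δ = 49.96°  ·
  (0,5): δ = 118.78°  ·
  (1,2): δ = 123.13°  ·
  (1,3): δ = 65.19°  ·
  (1,4): δ = 3.90°  ✓
  (1,5): δ = 64.92°  ·
  (2,3): δ = 122.05°  ·
  (2,4): δ = 60.76°  ·
  (2,5): δ = 8.06°  ✓
  (3,4): δ = 118.71°  ·
  (3,5): δ = 49.89°  ·
  (4,5): δ = 111.18°  ·
antipodal pairs: 3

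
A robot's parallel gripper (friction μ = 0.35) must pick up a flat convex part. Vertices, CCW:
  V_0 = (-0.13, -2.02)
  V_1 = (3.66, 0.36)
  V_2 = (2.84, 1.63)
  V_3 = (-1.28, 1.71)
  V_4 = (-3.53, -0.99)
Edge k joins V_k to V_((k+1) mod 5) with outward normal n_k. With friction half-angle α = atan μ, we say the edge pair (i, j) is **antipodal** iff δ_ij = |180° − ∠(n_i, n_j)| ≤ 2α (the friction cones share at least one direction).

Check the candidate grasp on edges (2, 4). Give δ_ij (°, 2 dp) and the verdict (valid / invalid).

δ = 15.74°, valid

α = atan 0.35 = 19.29°;  2α = 38.58°
edge 2: e_2 = (-4.12, +0.08);  n_2 = (+0.0194, +0.9998)
edge 4: e_4 = (+3.40, -1.03);  n_4 = (-0.2899, -0.9570)
∠(n_2, n_4) = 164.26°
δ = |180° − 164.26°| = 15.74°
15.74° ≤ 2α = 38.58°  →  valid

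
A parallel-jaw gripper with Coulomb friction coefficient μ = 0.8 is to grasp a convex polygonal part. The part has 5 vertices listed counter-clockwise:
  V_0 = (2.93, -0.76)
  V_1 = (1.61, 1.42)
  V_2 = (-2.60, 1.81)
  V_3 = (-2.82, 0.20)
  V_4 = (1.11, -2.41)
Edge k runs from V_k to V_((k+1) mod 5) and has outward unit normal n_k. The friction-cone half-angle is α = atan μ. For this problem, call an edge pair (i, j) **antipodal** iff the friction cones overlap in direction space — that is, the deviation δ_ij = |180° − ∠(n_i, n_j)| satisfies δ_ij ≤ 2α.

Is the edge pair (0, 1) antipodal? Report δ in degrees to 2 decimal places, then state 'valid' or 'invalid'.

α = atan 0.8 = 38.66°;  2α = 77.32°
edge 0: e_0 = (-1.32, +2.18);  n_0 = (+0.8554, +0.5180)
edge 1: e_1 = (-4.21, +0.39);  n_1 = (+0.0922, +0.9957)
∠(n_0, n_1) = 53.51°
δ = |180° − 53.51°| = 126.49°
126.49° > 2α = 77.32°  →  invalid

δ = 126.49°, invalid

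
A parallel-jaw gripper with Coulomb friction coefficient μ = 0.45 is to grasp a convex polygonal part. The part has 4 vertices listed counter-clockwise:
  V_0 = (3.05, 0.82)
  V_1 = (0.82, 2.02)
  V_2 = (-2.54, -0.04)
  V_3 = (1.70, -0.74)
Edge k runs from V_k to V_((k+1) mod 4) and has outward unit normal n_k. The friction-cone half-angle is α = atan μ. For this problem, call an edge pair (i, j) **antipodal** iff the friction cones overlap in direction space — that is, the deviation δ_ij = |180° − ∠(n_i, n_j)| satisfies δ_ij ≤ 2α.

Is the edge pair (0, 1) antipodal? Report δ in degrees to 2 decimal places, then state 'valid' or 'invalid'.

α = atan 0.45 = 24.23°;  2α = 48.46°
edge 0: e_0 = (-2.23, +1.20);  n_0 = (+0.4739, +0.8806)
edge 1: e_1 = (-3.36, -2.06);  n_1 = (-0.5227, +0.8525)
∠(n_0, n_1) = 59.80°
δ = |180° − 59.80°| = 120.20°
120.20° > 2α = 48.46°  →  invalid

δ = 120.20°, invalid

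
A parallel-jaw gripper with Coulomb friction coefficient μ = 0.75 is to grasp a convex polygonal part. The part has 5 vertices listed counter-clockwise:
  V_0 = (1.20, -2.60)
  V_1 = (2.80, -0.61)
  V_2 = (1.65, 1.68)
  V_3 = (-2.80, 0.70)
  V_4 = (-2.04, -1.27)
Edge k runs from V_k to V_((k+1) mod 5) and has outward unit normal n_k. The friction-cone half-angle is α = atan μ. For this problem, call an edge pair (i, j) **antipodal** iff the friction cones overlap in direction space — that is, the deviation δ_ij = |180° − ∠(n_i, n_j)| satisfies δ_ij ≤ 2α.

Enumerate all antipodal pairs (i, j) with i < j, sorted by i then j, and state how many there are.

α = atan 0.75 = 36.87°;  2α = 73.74°
n_0 = (+0.7793, -0.6266)
n_1 = (+0.8936, +0.4488)
n_2 = (-0.2151, +0.9766)
n_3 = (-0.9330, -0.3599)
n_4 = (-0.3797, -0.9251)
  (0,1): δ = 114.53°  ·
  (0,2): δ = 38.78°  ✓
  (0,3): δ = 59.90°  ✓
  (0,4): δ = 106.48°  ·
  (1,2): δ = 104.25°  ·
  (1,3): δ = 5.57°  ✓
  (1,4): δ = 41.02°  ✓
  (2,3): δ = 81.32°  ·
  (2,4): δ = 34.74°  ✓
  (3,4): δ = 133.41°  ·
antipodal pairs: 5

count = 5; pairs: (0,2), (0,3), (1,3), (1,4), (2,4)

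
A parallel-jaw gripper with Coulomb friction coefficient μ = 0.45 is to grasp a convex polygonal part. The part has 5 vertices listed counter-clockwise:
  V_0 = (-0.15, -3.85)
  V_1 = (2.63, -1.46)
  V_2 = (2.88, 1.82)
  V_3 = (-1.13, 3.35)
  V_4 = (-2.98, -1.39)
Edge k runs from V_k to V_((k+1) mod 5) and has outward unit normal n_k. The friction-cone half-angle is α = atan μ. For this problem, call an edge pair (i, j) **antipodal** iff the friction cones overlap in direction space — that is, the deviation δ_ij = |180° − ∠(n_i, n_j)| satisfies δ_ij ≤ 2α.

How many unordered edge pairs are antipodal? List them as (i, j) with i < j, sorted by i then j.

count = 3; pairs: (0,3), (1,3), (2,4)

α = atan 0.45 = 24.23°;  2α = 48.46°
n_0 = (+0.6519, -0.7583)
n_1 = (+0.9971, -0.0760)
n_2 = (+0.3565, +0.9343)
n_3 = (-0.9316, +0.3636)
n_4 = (-0.6560, -0.7547)
  (0,1): δ = 135.04°  ·
  (0,2): δ = 61.57°  ·
  (0,3): δ = 27.99°  ✓
  (0,4): δ = 98.31°  ·
  (1,2): δ = 106.53°  ·
  (1,3): δ = 16.96°  ✓
  (1,4): δ = 53.36°  ·
  (2,3): δ = 90.44°  ·
  (2,4): δ = 20.11°  ✓
  (3,4): δ = 109.68°  ·
antipodal pairs: 3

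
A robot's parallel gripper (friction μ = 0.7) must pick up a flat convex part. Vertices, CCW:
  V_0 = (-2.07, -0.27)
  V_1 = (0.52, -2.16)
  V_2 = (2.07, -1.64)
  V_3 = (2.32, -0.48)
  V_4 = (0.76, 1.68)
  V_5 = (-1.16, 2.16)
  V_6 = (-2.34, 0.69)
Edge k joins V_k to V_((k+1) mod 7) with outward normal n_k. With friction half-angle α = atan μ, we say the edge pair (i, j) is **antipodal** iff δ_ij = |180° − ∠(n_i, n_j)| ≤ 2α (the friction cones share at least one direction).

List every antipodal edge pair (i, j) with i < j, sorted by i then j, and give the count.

α = atan 0.7 = 34.99°;  2α = 69.98°
n_0 = (-0.5895, -0.8078)
n_1 = (+0.3181, -0.9481)
n_2 = (+0.9776, -0.2107)
n_3 = (+0.8107, +0.5855)
n_4 = (+0.2425, +0.9701)
n_5 = (-0.7798, +0.6260)
n_6 = (-0.9627, -0.2707)
  (0,1): δ = 125.33°  ·
  (0,2): δ = 66.04°  ✓
  (0,3): δ = 18.04°  ✓
  (0,4): δ = 22.08°  ✓
  (0,5): δ = 87.36°  ·
  (0,6): δ = 141.83°  ·
  (1,2): δ = 120.71°  ·
  (1,3): δ = 72.71°  ·
  (1,4): δ = 32.58°  ✓
  (1,5): δ = 32.70°  ✓
  (1,6): δ = 87.16°  ·
  (2,3): δ = 132.00°  ·
  (2,4): δ = 91.87°  ·
  (2,5): δ = 26.59°  ✓
  (2,6): δ = 27.87°  ✓
  (3,4): δ = 139.87°  ·
  (3,5): δ = 74.59°  ·
  (3,6): δ = 20.13°  ✓
  (4,5): δ = 114.72°  ·
  (4,6): δ = 60.26°  ✓
  (5,6): δ = 125.54°  ·
antipodal pairs: 9

count = 9; pairs: (0,2), (0,3), (0,4), (1,4), (1,5), (2,5), (2,6), (3,6), (4,6)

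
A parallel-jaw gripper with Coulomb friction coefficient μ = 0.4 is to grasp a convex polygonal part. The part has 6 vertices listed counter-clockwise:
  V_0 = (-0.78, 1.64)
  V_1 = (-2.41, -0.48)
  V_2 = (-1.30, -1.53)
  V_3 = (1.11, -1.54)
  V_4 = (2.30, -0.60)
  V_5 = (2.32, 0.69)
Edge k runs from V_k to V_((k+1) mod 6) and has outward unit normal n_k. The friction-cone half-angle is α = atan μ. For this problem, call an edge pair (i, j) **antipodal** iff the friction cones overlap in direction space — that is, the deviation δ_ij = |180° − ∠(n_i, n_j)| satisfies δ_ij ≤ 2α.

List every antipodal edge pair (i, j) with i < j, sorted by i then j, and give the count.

count = 4; pairs: (0,3), (0,4), (1,5), (2,5)

α = atan 0.4 = 21.80°;  2α = 43.60°
n_0 = (-0.7928, +0.6095)
n_1 = (-0.6872, -0.7265)
n_2 = (-0.0041, -1.0000)
n_3 = (+0.6199, -0.7847)
n_4 = (+0.9999, -0.0155)
n_5 = (+0.2930, +0.9561)
  (0,1): δ = 95.85°  ·
  (0,2): δ = 52.68°  ·
  (0,3): δ = 14.14°  ✓
  (0,4): δ = 36.67°  ✓
  (0,5): δ = 110.52°  ·
  (1,2): δ = 136.83°  ·
  (1,3): δ = 98.29°  ·
  (1,4): δ = 47.48°  ·
  (1,5): δ = 26.37°  ✓
  (2,3): δ = 141.46°  ·
  (2,4): δ = 90.65°  ·
  (2,5): δ = 16.80°  ✓
  (3,4): δ = 129.19°  ·
  (3,5): δ = 55.34°  ·
  (4,5): δ = 106.15°  ·
antipodal pairs: 4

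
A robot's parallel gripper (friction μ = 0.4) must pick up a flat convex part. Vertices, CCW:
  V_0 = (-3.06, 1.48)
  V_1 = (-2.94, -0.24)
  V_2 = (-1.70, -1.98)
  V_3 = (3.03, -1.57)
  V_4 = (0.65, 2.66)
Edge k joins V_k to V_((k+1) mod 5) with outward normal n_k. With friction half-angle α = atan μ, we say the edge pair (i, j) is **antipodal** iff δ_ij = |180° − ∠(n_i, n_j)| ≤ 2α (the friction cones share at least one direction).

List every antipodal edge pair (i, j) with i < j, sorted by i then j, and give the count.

count = 3; pairs: (0,3), (1,3), (2,4)

α = atan 0.4 = 21.80°;  2α = 43.60°
n_0 = (-0.9976, -0.0696)
n_1 = (-0.8144, -0.5804)
n_2 = (+0.0864, -0.9963)
n_3 = (+0.8715, +0.4904)
n_4 = (-0.3031, +0.9530)
  (0,1): δ = 148.52°  ·
  (0,2): δ = 89.04°  ·
  (0,3): δ = 25.37°  ✓
  (0,4): δ = 103.65°  ·
  (1,2): δ = 120.52°  ·
  (1,3): δ = 6.11°  ✓
  (1,4): δ = 72.17°  ·
  (2,3): δ = 65.59°  ·
  (2,4): δ = 12.69°  ✓
  (3,4): δ = 101.72°  ·
antipodal pairs: 3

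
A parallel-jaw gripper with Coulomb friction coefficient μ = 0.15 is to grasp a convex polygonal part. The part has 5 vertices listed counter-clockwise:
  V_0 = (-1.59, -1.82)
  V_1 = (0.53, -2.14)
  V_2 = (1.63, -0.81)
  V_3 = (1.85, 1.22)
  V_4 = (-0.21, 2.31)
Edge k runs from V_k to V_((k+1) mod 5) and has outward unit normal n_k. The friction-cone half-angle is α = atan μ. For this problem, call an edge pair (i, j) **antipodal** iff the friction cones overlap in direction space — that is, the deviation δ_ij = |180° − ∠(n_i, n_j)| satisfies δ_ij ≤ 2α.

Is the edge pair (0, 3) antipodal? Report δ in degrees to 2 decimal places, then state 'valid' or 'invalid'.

δ = 19.30°, invalid

α = atan 0.15 = 8.53°;  2α = 17.06°
edge 0: e_0 = (+2.12, -0.32);  n_0 = (-0.1493, -0.9888)
edge 3: e_3 = (-2.06, +1.09);  n_3 = (+0.4677, +0.8839)
∠(n_0, n_3) = 160.70°
δ = |180° − 160.70°| = 19.30°
19.30° > 2α = 17.06°  →  invalid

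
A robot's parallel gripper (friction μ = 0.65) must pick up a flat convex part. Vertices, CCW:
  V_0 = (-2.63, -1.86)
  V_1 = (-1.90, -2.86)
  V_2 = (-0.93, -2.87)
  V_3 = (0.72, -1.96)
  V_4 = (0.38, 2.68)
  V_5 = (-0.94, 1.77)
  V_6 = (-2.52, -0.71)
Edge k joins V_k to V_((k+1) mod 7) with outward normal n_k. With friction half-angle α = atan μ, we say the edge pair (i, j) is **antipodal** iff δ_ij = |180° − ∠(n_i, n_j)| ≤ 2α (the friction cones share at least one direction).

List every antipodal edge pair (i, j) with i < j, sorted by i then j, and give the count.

α = atan 0.65 = 33.02°;  2α = 66.05°
n_0 = (-0.8077, -0.5896)
n_1 = (-0.0103, -0.9999)
n_2 = (+0.4829, -0.8757)
n_3 = (+0.9973, +0.0731)
n_4 = (-0.5676, +0.8233)
n_5 = (-0.8434, +0.5373)
n_6 = (-0.9955, +0.0952)
  (0,1): δ = 126.72°  ·
  (0,2): δ = 97.25°  ·
  (0,3): δ = 31.94°  ✓
  (0,4): δ = 88.45°  ·
  (0,5): δ = 111.37°  ·
  (0,6): δ = 138.41°  ·
  (1,2): δ = 150.53°  ·
  (1,3): δ = 85.22°  ·
  (1,4): δ = 35.17°  ✓
  (1,5): δ = 58.09°  ✓
  (1,6): δ = 85.13°  ·
  (2,3): δ = 114.69°  ·
  (2,4): δ = 5.70°  ✓
  (2,5): δ = 28.62°  ✓
  (2,6): δ = 55.66°  ✓
  (3,4): δ = 59.61°  ✓
  (3,5): δ = 36.69°  ✓
  (3,6): δ = 9.65°  ✓
  (4,5): δ = 157.08°  ·
  (4,6): δ = 130.05°  ·
  (5,6): δ = 152.96°  ·
antipodal pairs: 9

count = 9; pairs: (0,3), (1,4), (1,5), (2,4), (2,5), (2,6), (3,4), (3,5), (3,6)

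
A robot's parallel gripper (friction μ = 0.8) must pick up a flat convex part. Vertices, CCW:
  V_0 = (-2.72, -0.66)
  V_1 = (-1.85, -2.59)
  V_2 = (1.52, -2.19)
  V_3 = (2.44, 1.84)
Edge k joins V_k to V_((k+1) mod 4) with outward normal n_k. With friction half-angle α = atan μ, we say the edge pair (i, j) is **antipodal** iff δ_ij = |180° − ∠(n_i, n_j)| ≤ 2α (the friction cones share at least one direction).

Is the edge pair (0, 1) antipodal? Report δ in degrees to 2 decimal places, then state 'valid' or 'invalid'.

α = atan 0.8 = 38.66°;  2α = 77.32°
edge 0: e_0 = (+0.87, -1.93);  n_0 = (-0.9117, -0.4110)
edge 1: e_1 = (+3.37, +0.40);  n_1 = (+0.1179, -0.9930)
∠(n_0, n_1) = 72.50°
δ = |180° − 72.50°| = 107.50°
107.50° > 2α = 77.32°  →  invalid

δ = 107.50°, invalid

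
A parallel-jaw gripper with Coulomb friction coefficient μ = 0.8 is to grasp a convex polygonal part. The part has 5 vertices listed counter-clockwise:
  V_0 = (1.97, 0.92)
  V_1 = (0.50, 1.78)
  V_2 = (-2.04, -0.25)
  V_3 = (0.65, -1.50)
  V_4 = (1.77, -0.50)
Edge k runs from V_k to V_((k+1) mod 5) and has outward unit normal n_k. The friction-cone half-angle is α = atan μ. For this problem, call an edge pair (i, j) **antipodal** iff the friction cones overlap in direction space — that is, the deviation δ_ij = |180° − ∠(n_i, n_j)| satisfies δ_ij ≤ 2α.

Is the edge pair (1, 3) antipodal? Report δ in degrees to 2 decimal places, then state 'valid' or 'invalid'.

δ = 3.13°, valid

α = atan 0.8 = 38.66°;  2α = 77.32°
edge 1: e_1 = (-2.54, -2.03);  n_1 = (-0.6243, +0.7812)
edge 3: e_3 = (+1.12, +1.00);  n_3 = (+0.6660, -0.7459)
∠(n_1, n_3) = 176.87°
δ = |180° − 176.87°| = 3.13°
3.13° ≤ 2α = 77.32°  →  valid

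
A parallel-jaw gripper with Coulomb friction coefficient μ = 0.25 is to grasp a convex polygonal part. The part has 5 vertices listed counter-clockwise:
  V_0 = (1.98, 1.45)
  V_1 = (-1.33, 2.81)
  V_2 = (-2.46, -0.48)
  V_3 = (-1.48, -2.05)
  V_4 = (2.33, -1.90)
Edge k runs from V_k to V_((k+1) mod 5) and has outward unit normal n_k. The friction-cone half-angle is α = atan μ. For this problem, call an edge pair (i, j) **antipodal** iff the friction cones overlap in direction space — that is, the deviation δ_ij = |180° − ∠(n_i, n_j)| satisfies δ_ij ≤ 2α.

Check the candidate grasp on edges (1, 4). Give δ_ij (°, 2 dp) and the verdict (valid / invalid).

α = atan 0.25 = 14.04°;  2α = 28.07°
edge 1: e_1 = (-1.13, -3.29);  n_1 = (-0.9458, +0.3248)
edge 4: e_4 = (-0.35, +3.35);  n_4 = (+0.9946, +0.1039)
∠(n_1, n_4) = 155.08°
δ = |180° − 155.08°| = 24.92°
24.92° ≤ 2α = 28.07°  →  valid

δ = 24.92°, valid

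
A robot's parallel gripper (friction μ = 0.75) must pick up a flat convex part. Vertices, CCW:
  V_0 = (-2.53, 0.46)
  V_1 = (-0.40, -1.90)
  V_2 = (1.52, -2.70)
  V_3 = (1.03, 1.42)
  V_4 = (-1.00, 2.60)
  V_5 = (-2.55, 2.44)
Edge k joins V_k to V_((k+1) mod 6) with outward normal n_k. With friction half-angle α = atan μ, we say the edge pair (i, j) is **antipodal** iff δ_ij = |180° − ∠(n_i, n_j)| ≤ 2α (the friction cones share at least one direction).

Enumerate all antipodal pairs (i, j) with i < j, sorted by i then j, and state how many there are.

count = 8; pairs: (0,2), (0,3), (0,4), (1,2), (1,3), (1,4), (2,5), (3,5)

α = atan 0.75 = 36.87°;  2α = 73.74°
n_0 = (-0.7424, -0.6700)
n_1 = (-0.3846, -0.9231)
n_2 = (+0.9930, +0.1181)
n_3 = (+0.5025, +0.8646)
n_4 = (-0.1027, +0.9947)
n_5 = (-0.9999, -0.0101)
  (0,1): δ = 154.69°  ·
  (0,2): δ = 35.29°  ✓
  (0,3): δ = 17.76°  ✓
  (0,4): δ = 53.83°  ✓
  (0,5): δ = 138.51°  ·
  (1,2): δ = 60.60°  ✓
  (1,3): δ = 7.55°  ✓
  (1,4): δ = 28.51°  ✓
  (1,5): δ = 113.20°  ·
  (2,3): δ = 126.95°  ·
  (2,4): δ = 90.89°  ·
  (2,5): δ = 6.20°  ✓
  (3,4): δ = 143.94°  ·
  (3,5): δ = 59.25°  ✓
  (4,5): δ = 95.31°  ·
antipodal pairs: 8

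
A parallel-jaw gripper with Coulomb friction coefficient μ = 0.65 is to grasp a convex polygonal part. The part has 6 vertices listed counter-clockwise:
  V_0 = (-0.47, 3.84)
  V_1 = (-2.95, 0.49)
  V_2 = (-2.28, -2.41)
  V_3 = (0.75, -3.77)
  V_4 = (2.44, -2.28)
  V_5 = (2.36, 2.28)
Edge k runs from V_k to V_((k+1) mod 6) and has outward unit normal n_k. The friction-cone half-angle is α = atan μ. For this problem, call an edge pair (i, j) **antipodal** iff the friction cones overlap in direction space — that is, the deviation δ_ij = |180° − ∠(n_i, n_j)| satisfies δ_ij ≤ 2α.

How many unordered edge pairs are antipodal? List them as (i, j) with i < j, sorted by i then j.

α = atan 0.65 = 33.02°;  2α = 66.05°
n_0 = (-0.8037, +0.5950)
n_1 = (-0.9743, -0.2251)
n_2 = (-0.4095, -0.9123)
n_3 = (+0.6613, -0.7501)
n_4 = (+0.9998, +0.0175)
n_5 = (+0.4828, +0.8758)
  (0,1): δ = 130.48°  ·
  (0,2): δ = 77.66°  ·
  (0,3): δ = 12.09°  ✓
  (0,4): δ = 37.52°  ✓
  (0,5): δ = 97.65°  ·
  (1,2): δ = 127.18°  ·
  (1,3): δ = 61.61°  ✓
  (1,4): δ = 12.00°  ✓
  (1,5): δ = 48.13°  ✓
  (2,3): δ = 114.43°  ·
  (2,4): δ = 64.82°  ✓
  (2,5): δ = 4.69°  ✓
  (3,4): δ = 130.40°  ·
  (3,5): δ = 70.27°  ·
  (4,5): δ = 119.87°  ·
antipodal pairs: 7

count = 7; pairs: (0,3), (0,4), (1,3), (1,4), (1,5), (2,4), (2,5)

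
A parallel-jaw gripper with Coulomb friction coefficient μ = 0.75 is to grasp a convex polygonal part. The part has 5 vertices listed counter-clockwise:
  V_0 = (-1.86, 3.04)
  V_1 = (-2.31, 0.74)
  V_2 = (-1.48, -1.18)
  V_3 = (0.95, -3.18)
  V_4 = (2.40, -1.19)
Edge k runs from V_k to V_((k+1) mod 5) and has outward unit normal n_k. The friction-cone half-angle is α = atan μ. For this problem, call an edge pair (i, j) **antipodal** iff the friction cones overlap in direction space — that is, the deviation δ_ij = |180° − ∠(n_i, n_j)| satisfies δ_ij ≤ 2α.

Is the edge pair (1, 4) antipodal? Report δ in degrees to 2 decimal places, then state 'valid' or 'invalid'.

δ = 21.82°, valid

α = atan 0.75 = 36.87°;  2α = 73.74°
edge 1: e_1 = (+0.83, -1.92);  n_1 = (-0.9179, -0.3968)
edge 4: e_4 = (-4.26, +4.23);  n_4 = (+0.7046, +0.7096)
∠(n_1, n_4) = 158.18°
δ = |180° − 158.18°| = 21.82°
21.82° ≤ 2α = 73.74°  →  valid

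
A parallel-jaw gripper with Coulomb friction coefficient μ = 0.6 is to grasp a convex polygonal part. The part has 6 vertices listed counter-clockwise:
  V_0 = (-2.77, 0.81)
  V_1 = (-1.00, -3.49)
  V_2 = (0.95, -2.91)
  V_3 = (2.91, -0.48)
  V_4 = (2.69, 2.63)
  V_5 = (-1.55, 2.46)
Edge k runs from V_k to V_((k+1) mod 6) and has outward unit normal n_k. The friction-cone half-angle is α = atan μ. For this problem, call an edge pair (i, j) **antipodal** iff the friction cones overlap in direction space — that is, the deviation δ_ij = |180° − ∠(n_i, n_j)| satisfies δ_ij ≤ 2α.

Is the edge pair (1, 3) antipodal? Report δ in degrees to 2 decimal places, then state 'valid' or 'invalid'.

α = atan 0.6 = 30.96°;  2α = 61.93°
edge 1: e_1 = (+1.95, +0.58);  n_1 = (+0.2851, -0.9585)
edge 3: e_3 = (-0.22, +3.11);  n_3 = (+0.9975, +0.0706)
∠(n_1, n_3) = 77.48°
δ = |180° − 77.48°| = 102.52°
102.52° > 2α = 61.93°  →  invalid

δ = 102.52°, invalid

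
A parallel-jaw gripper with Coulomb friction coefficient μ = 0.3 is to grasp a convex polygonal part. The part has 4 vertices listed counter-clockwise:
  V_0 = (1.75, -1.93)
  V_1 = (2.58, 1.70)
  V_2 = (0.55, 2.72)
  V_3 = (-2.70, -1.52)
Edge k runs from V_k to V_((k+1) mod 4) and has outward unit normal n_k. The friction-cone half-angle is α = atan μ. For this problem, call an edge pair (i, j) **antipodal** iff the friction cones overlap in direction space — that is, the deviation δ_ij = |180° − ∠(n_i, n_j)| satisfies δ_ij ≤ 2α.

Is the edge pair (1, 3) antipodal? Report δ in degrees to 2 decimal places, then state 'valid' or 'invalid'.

δ = 21.41°, valid

α = atan 0.3 = 16.70°;  2α = 33.40°
edge 1: e_1 = (-2.03, +1.02);  n_1 = (+0.4490, +0.8935)
edge 3: e_3 = (+4.45, -0.41);  n_3 = (-0.0917, -0.9958)
∠(n_1, n_3) = 158.59°
δ = |180° − 158.59°| = 21.41°
21.41° ≤ 2α = 33.40°  →  valid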